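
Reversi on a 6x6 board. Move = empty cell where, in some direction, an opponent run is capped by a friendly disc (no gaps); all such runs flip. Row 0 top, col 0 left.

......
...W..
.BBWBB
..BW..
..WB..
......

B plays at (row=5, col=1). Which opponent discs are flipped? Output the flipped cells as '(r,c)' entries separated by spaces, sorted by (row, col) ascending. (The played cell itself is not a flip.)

Dir NW: first cell '.' (not opp) -> no flip
Dir N: first cell '.' (not opp) -> no flip
Dir NE: opp run (4,2) (3,3) capped by B -> flip
Dir W: first cell '.' (not opp) -> no flip
Dir E: first cell '.' (not opp) -> no flip
Dir SW: edge -> no flip
Dir S: edge -> no flip
Dir SE: edge -> no flip

Answer: (3,3) (4,2)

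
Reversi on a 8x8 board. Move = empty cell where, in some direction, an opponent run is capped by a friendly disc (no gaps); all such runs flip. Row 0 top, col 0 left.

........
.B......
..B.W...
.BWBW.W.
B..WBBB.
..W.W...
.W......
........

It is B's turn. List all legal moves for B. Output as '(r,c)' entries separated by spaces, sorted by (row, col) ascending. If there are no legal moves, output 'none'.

Answer: (1,4) (1,5) (2,3) (2,6) (2,7) (3,5) (4,2) (5,3) (6,3) (6,4)

Derivation:
(1,3): no bracket -> illegal
(1,4): flips 2 -> legal
(1,5): flips 1 -> legal
(2,1): no bracket -> illegal
(2,3): flips 1 -> legal
(2,5): no bracket -> illegal
(2,6): flips 1 -> legal
(2,7): flips 1 -> legal
(3,5): flips 1 -> legal
(3,7): no bracket -> illegal
(4,1): no bracket -> illegal
(4,2): flips 2 -> legal
(4,7): no bracket -> illegal
(5,0): no bracket -> illegal
(5,1): no bracket -> illegal
(5,3): flips 1 -> legal
(5,5): no bracket -> illegal
(6,0): no bracket -> illegal
(6,2): no bracket -> illegal
(6,3): flips 1 -> legal
(6,4): flips 1 -> legal
(6,5): no bracket -> illegal
(7,0): no bracket -> illegal
(7,1): no bracket -> illegal
(7,2): no bracket -> illegal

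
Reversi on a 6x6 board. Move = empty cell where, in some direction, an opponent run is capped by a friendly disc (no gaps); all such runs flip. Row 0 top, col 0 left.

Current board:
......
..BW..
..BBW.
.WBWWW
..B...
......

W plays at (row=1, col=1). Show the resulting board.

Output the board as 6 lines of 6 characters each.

Answer: ......
.WWW..
..WBW.
.WBWWW
..B...
......

Derivation:
Place W at (1,1); scan 8 dirs for brackets.
Dir NW: first cell '.' (not opp) -> no flip
Dir N: first cell '.' (not opp) -> no flip
Dir NE: first cell '.' (not opp) -> no flip
Dir W: first cell '.' (not opp) -> no flip
Dir E: opp run (1,2) capped by W -> flip
Dir SW: first cell '.' (not opp) -> no flip
Dir S: first cell '.' (not opp) -> no flip
Dir SE: opp run (2,2) capped by W -> flip
All flips: (1,2) (2,2)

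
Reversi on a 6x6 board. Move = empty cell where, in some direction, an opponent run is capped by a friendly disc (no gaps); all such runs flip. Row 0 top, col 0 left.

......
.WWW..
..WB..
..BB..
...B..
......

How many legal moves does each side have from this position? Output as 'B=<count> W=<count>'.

Answer: B=5 W=5

Derivation:
-- B to move --
(0,0): flips 2 -> legal
(0,1): flips 1 -> legal
(0,2): flips 2 -> legal
(0,3): flips 1 -> legal
(0,4): no bracket -> illegal
(1,0): no bracket -> illegal
(1,4): no bracket -> illegal
(2,0): no bracket -> illegal
(2,1): flips 1 -> legal
(2,4): no bracket -> illegal
(3,1): no bracket -> illegal
B mobility = 5
-- W to move --
(1,4): no bracket -> illegal
(2,1): no bracket -> illegal
(2,4): flips 1 -> legal
(3,1): no bracket -> illegal
(3,4): flips 1 -> legal
(4,1): no bracket -> illegal
(4,2): flips 1 -> legal
(4,4): flips 1 -> legal
(5,2): no bracket -> illegal
(5,3): flips 3 -> legal
(5,4): no bracket -> illegal
W mobility = 5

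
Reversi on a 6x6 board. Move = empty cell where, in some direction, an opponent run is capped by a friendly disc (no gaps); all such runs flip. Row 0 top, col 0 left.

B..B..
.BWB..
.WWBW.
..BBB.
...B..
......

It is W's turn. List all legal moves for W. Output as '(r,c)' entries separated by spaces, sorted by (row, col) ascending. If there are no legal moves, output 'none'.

(0,1): flips 1 -> legal
(0,2): flips 1 -> legal
(0,4): flips 1 -> legal
(1,0): flips 1 -> legal
(1,4): flips 1 -> legal
(2,0): no bracket -> illegal
(2,5): no bracket -> illegal
(3,1): no bracket -> illegal
(3,5): no bracket -> illegal
(4,1): no bracket -> illegal
(4,2): flips 2 -> legal
(4,4): flips 2 -> legal
(4,5): flips 2 -> legal
(5,2): no bracket -> illegal
(5,3): no bracket -> illegal
(5,4): flips 2 -> legal

Answer: (0,1) (0,2) (0,4) (1,0) (1,4) (4,2) (4,4) (4,5) (5,4)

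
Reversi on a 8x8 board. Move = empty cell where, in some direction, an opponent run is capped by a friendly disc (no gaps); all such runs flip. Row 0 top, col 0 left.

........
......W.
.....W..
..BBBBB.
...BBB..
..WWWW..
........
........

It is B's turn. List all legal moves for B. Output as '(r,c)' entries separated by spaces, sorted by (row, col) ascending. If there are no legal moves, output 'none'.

(0,5): no bracket -> illegal
(0,6): no bracket -> illegal
(0,7): flips 2 -> legal
(1,4): flips 1 -> legal
(1,5): flips 1 -> legal
(1,7): no bracket -> illegal
(2,4): no bracket -> illegal
(2,6): no bracket -> illegal
(2,7): no bracket -> illegal
(4,1): no bracket -> illegal
(4,2): no bracket -> illegal
(4,6): no bracket -> illegal
(5,1): no bracket -> illegal
(5,6): no bracket -> illegal
(6,1): flips 1 -> legal
(6,2): flips 1 -> legal
(6,3): flips 2 -> legal
(6,4): flips 1 -> legal
(6,5): flips 2 -> legal
(6,6): flips 1 -> legal

Answer: (0,7) (1,4) (1,5) (6,1) (6,2) (6,3) (6,4) (6,5) (6,6)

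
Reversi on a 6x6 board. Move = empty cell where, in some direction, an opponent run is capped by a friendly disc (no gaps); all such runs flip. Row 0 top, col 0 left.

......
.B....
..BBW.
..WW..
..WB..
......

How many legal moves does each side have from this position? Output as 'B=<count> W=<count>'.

-- B to move --
(1,3): no bracket -> illegal
(1,4): no bracket -> illegal
(1,5): no bracket -> illegal
(2,1): flips 1 -> legal
(2,5): flips 1 -> legal
(3,1): no bracket -> illegal
(3,4): no bracket -> illegal
(3,5): no bracket -> illegal
(4,1): flips 2 -> legal
(4,4): flips 1 -> legal
(5,1): no bracket -> illegal
(5,2): flips 2 -> legal
(5,3): no bracket -> illegal
B mobility = 5
-- W to move --
(0,0): flips 2 -> legal
(0,1): no bracket -> illegal
(0,2): no bracket -> illegal
(1,0): no bracket -> illegal
(1,2): flips 1 -> legal
(1,3): flips 1 -> legal
(1,4): flips 1 -> legal
(2,0): no bracket -> illegal
(2,1): flips 2 -> legal
(3,1): no bracket -> illegal
(3,4): no bracket -> illegal
(4,4): flips 1 -> legal
(5,2): no bracket -> illegal
(5,3): flips 1 -> legal
(5,4): flips 1 -> legal
W mobility = 8

Answer: B=5 W=8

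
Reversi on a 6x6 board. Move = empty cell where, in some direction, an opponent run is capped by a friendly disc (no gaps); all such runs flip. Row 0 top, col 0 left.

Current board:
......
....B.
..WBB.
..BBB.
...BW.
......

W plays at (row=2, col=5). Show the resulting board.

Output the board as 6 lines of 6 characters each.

Place W at (2,5); scan 8 dirs for brackets.
Dir NW: opp run (1,4), next='.' -> no flip
Dir N: first cell '.' (not opp) -> no flip
Dir NE: edge -> no flip
Dir W: opp run (2,4) (2,3) capped by W -> flip
Dir E: edge -> no flip
Dir SW: opp run (3,4) (4,3), next='.' -> no flip
Dir S: first cell '.' (not opp) -> no flip
Dir SE: edge -> no flip
All flips: (2,3) (2,4)

Answer: ......
....B.
..WWWW
..BBB.
...BW.
......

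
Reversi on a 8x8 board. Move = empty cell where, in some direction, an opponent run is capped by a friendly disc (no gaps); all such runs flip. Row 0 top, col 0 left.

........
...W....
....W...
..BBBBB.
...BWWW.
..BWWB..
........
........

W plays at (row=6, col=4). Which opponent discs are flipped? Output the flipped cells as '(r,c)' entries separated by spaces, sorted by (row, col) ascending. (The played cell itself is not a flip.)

Dir NW: first cell 'W' (not opp) -> no flip
Dir N: first cell 'W' (not opp) -> no flip
Dir NE: opp run (5,5) capped by W -> flip
Dir W: first cell '.' (not opp) -> no flip
Dir E: first cell '.' (not opp) -> no flip
Dir SW: first cell '.' (not opp) -> no flip
Dir S: first cell '.' (not opp) -> no flip
Dir SE: first cell '.' (not opp) -> no flip

Answer: (5,5)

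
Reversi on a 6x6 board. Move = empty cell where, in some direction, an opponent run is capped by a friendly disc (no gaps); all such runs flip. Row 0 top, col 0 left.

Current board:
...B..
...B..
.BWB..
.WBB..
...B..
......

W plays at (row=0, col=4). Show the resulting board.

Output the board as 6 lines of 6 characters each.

Answer: ...BW.
...W..
.BWB..
.WBB..
...B..
......

Derivation:
Place W at (0,4); scan 8 dirs for brackets.
Dir NW: edge -> no flip
Dir N: edge -> no flip
Dir NE: edge -> no flip
Dir W: opp run (0,3), next='.' -> no flip
Dir E: first cell '.' (not opp) -> no flip
Dir SW: opp run (1,3) capped by W -> flip
Dir S: first cell '.' (not opp) -> no flip
Dir SE: first cell '.' (not opp) -> no flip
All flips: (1,3)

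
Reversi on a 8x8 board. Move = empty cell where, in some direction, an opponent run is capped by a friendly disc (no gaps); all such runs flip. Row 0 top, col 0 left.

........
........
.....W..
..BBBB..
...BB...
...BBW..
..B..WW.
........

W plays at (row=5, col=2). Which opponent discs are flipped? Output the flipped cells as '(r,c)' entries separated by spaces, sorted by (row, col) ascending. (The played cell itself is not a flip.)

Dir NW: first cell '.' (not opp) -> no flip
Dir N: first cell '.' (not opp) -> no flip
Dir NE: opp run (4,3) (3,4) capped by W -> flip
Dir W: first cell '.' (not opp) -> no flip
Dir E: opp run (5,3) (5,4) capped by W -> flip
Dir SW: first cell '.' (not opp) -> no flip
Dir S: opp run (6,2), next='.' -> no flip
Dir SE: first cell '.' (not opp) -> no flip

Answer: (3,4) (4,3) (5,3) (5,4)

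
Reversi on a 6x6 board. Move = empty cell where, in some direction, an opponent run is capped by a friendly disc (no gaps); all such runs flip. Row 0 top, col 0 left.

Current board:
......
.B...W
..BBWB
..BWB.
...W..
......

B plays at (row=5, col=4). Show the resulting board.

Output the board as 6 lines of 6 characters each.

Place B at (5,4); scan 8 dirs for brackets.
Dir NW: opp run (4,3) capped by B -> flip
Dir N: first cell '.' (not opp) -> no flip
Dir NE: first cell '.' (not opp) -> no flip
Dir W: first cell '.' (not opp) -> no flip
Dir E: first cell '.' (not opp) -> no flip
Dir SW: edge -> no flip
Dir S: edge -> no flip
Dir SE: edge -> no flip
All flips: (4,3)

Answer: ......
.B...W
..BBWB
..BWB.
...B..
....B.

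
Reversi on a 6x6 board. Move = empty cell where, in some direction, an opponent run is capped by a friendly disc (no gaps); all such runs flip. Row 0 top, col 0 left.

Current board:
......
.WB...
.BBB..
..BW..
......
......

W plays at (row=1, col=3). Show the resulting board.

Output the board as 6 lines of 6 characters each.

Place W at (1,3); scan 8 dirs for brackets.
Dir NW: first cell '.' (not opp) -> no flip
Dir N: first cell '.' (not opp) -> no flip
Dir NE: first cell '.' (not opp) -> no flip
Dir W: opp run (1,2) capped by W -> flip
Dir E: first cell '.' (not opp) -> no flip
Dir SW: opp run (2,2), next='.' -> no flip
Dir S: opp run (2,3) capped by W -> flip
Dir SE: first cell '.' (not opp) -> no flip
All flips: (1,2) (2,3)

Answer: ......
.WWW..
.BBW..
..BW..
......
......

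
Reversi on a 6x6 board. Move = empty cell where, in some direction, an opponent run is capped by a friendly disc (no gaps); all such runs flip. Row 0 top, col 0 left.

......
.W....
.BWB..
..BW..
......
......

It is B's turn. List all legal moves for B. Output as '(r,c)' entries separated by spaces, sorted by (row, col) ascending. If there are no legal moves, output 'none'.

Answer: (0,1) (1,2) (3,4) (4,3)

Derivation:
(0,0): no bracket -> illegal
(0,1): flips 1 -> legal
(0,2): no bracket -> illegal
(1,0): no bracket -> illegal
(1,2): flips 1 -> legal
(1,3): no bracket -> illegal
(2,0): no bracket -> illegal
(2,4): no bracket -> illegal
(3,1): no bracket -> illegal
(3,4): flips 1 -> legal
(4,2): no bracket -> illegal
(4,3): flips 1 -> legal
(4,4): no bracket -> illegal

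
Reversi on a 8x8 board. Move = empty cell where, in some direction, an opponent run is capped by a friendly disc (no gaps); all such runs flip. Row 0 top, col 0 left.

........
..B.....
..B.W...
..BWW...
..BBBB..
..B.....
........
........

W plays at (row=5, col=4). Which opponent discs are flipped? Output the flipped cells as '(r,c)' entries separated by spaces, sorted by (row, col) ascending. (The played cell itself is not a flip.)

Dir NW: opp run (4,3) (3,2), next='.' -> no flip
Dir N: opp run (4,4) capped by W -> flip
Dir NE: opp run (4,5), next='.' -> no flip
Dir W: first cell '.' (not opp) -> no flip
Dir E: first cell '.' (not opp) -> no flip
Dir SW: first cell '.' (not opp) -> no flip
Dir S: first cell '.' (not opp) -> no flip
Dir SE: first cell '.' (not opp) -> no flip

Answer: (4,4)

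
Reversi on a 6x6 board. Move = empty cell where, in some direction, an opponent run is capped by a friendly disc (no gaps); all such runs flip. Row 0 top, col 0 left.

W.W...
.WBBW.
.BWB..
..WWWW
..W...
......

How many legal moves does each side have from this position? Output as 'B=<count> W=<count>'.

-- B to move --
(0,1): flips 1 -> legal
(0,3): no bracket -> illegal
(0,4): no bracket -> illegal
(0,5): flips 1 -> legal
(1,0): flips 1 -> legal
(1,5): flips 1 -> legal
(2,0): no bracket -> illegal
(2,4): no bracket -> illegal
(2,5): no bracket -> illegal
(3,1): flips 1 -> legal
(4,1): flips 1 -> legal
(4,3): flips 2 -> legal
(4,4): no bracket -> illegal
(4,5): flips 1 -> legal
(5,1): no bracket -> illegal
(5,2): flips 3 -> legal
(5,3): no bracket -> illegal
B mobility = 9
-- W to move --
(0,1): flips 2 -> legal
(0,3): flips 2 -> legal
(0,4): flips 1 -> legal
(1,0): flips 1 -> legal
(2,0): flips 1 -> legal
(2,4): flips 2 -> legal
(3,0): no bracket -> illegal
(3,1): flips 1 -> legal
W mobility = 7

Answer: B=9 W=7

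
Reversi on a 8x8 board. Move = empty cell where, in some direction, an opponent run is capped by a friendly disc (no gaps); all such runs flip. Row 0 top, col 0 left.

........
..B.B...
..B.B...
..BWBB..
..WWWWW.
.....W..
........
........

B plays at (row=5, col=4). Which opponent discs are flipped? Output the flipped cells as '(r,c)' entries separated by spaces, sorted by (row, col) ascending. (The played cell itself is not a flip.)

Dir NW: opp run (4,3) capped by B -> flip
Dir N: opp run (4,4) capped by B -> flip
Dir NE: opp run (4,5), next='.' -> no flip
Dir W: first cell '.' (not opp) -> no flip
Dir E: opp run (5,5), next='.' -> no flip
Dir SW: first cell '.' (not opp) -> no flip
Dir S: first cell '.' (not opp) -> no flip
Dir SE: first cell '.' (not opp) -> no flip

Answer: (4,3) (4,4)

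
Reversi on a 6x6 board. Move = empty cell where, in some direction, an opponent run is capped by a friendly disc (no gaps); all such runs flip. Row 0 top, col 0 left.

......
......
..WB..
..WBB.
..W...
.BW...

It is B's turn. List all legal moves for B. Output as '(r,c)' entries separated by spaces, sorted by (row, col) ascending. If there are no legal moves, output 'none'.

Answer: (1,1) (2,1) (3,1) (4,1) (5,3)

Derivation:
(1,1): flips 1 -> legal
(1,2): no bracket -> illegal
(1,3): no bracket -> illegal
(2,1): flips 1 -> legal
(3,1): flips 1 -> legal
(4,1): flips 1 -> legal
(4,3): no bracket -> illegal
(5,3): flips 1 -> legal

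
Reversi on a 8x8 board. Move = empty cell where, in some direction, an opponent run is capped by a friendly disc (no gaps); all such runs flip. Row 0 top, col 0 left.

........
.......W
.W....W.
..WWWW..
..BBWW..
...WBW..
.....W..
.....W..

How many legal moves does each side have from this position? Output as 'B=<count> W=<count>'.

-- B to move --
(0,6): no bracket -> illegal
(0,7): no bracket -> illegal
(1,0): flips 2 -> legal
(1,1): no bracket -> illegal
(1,2): no bracket -> illegal
(1,5): no bracket -> illegal
(1,6): no bracket -> illegal
(2,0): no bracket -> illegal
(2,2): flips 1 -> legal
(2,3): flips 1 -> legal
(2,4): flips 3 -> legal
(2,5): flips 1 -> legal
(2,7): no bracket -> illegal
(3,0): no bracket -> illegal
(3,1): no bracket -> illegal
(3,6): flips 1 -> legal
(3,7): no bracket -> illegal
(4,1): no bracket -> illegal
(4,6): flips 2 -> legal
(5,2): flips 1 -> legal
(5,6): flips 1 -> legal
(6,2): no bracket -> illegal
(6,3): flips 1 -> legal
(6,4): flips 1 -> legal
(6,6): no bracket -> illegal
(7,4): no bracket -> illegal
(7,6): flips 1 -> legal
B mobility = 12
-- W to move --
(3,1): flips 1 -> legal
(4,1): flips 2 -> legal
(5,1): flips 1 -> legal
(5,2): flips 2 -> legal
(6,3): flips 1 -> legal
(6,4): flips 1 -> legal
W mobility = 6

Answer: B=12 W=6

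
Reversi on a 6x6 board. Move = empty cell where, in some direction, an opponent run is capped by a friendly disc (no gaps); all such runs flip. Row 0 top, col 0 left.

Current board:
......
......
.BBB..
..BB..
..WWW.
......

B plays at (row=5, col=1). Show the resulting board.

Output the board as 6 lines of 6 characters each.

Place B at (5,1); scan 8 dirs for brackets.
Dir NW: first cell '.' (not opp) -> no flip
Dir N: first cell '.' (not opp) -> no flip
Dir NE: opp run (4,2) capped by B -> flip
Dir W: first cell '.' (not opp) -> no flip
Dir E: first cell '.' (not opp) -> no flip
Dir SW: edge -> no flip
Dir S: edge -> no flip
Dir SE: edge -> no flip
All flips: (4,2)

Answer: ......
......
.BBB..
..BB..
..BWW.
.B....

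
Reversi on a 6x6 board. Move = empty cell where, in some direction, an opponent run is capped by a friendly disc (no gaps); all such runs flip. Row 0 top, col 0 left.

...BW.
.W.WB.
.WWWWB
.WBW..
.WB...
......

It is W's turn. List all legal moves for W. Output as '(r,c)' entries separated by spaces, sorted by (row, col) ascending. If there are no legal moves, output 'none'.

Answer: (0,2) (0,5) (1,5) (4,3) (5,1) (5,2) (5,3)

Derivation:
(0,2): flips 1 -> legal
(0,5): flips 1 -> legal
(1,2): no bracket -> illegal
(1,5): flips 1 -> legal
(3,4): no bracket -> illegal
(3,5): no bracket -> illegal
(4,3): flips 2 -> legal
(5,1): flips 1 -> legal
(5,2): flips 2 -> legal
(5,3): flips 1 -> legal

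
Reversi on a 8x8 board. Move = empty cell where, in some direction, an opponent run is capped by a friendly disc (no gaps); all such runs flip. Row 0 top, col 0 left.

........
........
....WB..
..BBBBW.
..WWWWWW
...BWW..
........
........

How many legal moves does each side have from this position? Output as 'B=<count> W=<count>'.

Answer: B=13 W=12

Derivation:
-- B to move --
(1,3): flips 1 -> legal
(1,4): flips 1 -> legal
(1,5): flips 1 -> legal
(2,3): flips 1 -> legal
(2,6): no bracket -> illegal
(2,7): no bracket -> illegal
(3,1): flips 1 -> legal
(3,7): flips 1 -> legal
(4,1): no bracket -> illegal
(5,1): flips 1 -> legal
(5,2): flips 2 -> legal
(5,6): flips 3 -> legal
(5,7): flips 1 -> legal
(6,3): no bracket -> illegal
(6,4): flips 2 -> legal
(6,5): flips 4 -> legal
(6,6): flips 2 -> legal
B mobility = 13
-- W to move --
(1,4): flips 1 -> legal
(1,5): flips 2 -> legal
(1,6): flips 2 -> legal
(2,1): flips 1 -> legal
(2,2): flips 2 -> legal
(2,3): flips 2 -> legal
(2,6): flips 2 -> legal
(3,1): flips 4 -> legal
(4,1): no bracket -> illegal
(5,2): flips 1 -> legal
(6,2): flips 1 -> legal
(6,3): flips 1 -> legal
(6,4): flips 1 -> legal
W mobility = 12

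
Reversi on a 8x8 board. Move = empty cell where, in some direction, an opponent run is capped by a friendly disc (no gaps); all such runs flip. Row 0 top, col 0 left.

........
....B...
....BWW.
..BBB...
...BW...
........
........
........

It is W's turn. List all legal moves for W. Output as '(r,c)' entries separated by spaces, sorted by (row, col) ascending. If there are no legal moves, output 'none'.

(0,3): flips 1 -> legal
(0,4): flips 3 -> legal
(0,5): no bracket -> illegal
(1,3): no bracket -> illegal
(1,5): no bracket -> illegal
(2,1): no bracket -> illegal
(2,2): flips 1 -> legal
(2,3): flips 1 -> legal
(3,1): no bracket -> illegal
(3,5): no bracket -> illegal
(4,1): no bracket -> illegal
(4,2): flips 1 -> legal
(4,5): no bracket -> illegal
(5,2): flips 2 -> legal
(5,3): no bracket -> illegal
(5,4): no bracket -> illegal

Answer: (0,3) (0,4) (2,2) (2,3) (4,2) (5,2)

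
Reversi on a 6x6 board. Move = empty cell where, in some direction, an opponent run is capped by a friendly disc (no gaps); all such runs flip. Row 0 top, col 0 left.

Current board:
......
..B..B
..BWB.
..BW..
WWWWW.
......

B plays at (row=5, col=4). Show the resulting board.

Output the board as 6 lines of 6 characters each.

Answer: ......
..B..B
..BWB.
..BW..
WWWBW.
....B.

Derivation:
Place B at (5,4); scan 8 dirs for brackets.
Dir NW: opp run (4,3) capped by B -> flip
Dir N: opp run (4,4), next='.' -> no flip
Dir NE: first cell '.' (not opp) -> no flip
Dir W: first cell '.' (not opp) -> no flip
Dir E: first cell '.' (not opp) -> no flip
Dir SW: edge -> no flip
Dir S: edge -> no flip
Dir SE: edge -> no flip
All flips: (4,3)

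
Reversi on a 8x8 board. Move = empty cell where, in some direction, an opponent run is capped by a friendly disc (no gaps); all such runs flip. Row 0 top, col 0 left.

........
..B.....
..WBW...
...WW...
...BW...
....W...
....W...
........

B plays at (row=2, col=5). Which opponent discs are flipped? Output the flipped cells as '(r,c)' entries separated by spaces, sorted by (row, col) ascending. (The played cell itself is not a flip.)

Dir NW: first cell '.' (not opp) -> no flip
Dir N: first cell '.' (not opp) -> no flip
Dir NE: first cell '.' (not opp) -> no flip
Dir W: opp run (2,4) capped by B -> flip
Dir E: first cell '.' (not opp) -> no flip
Dir SW: opp run (3,4) capped by B -> flip
Dir S: first cell '.' (not opp) -> no flip
Dir SE: first cell '.' (not opp) -> no flip

Answer: (2,4) (3,4)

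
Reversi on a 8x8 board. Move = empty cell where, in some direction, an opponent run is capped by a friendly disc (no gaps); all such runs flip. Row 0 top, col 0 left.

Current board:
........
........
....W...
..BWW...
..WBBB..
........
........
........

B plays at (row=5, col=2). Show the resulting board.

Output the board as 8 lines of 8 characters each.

Place B at (5,2); scan 8 dirs for brackets.
Dir NW: first cell '.' (not opp) -> no flip
Dir N: opp run (4,2) capped by B -> flip
Dir NE: first cell 'B' (not opp) -> no flip
Dir W: first cell '.' (not opp) -> no flip
Dir E: first cell '.' (not opp) -> no flip
Dir SW: first cell '.' (not opp) -> no flip
Dir S: first cell '.' (not opp) -> no flip
Dir SE: first cell '.' (not opp) -> no flip
All flips: (4,2)

Answer: ........
........
....W...
..BWW...
..BBBB..
..B.....
........
........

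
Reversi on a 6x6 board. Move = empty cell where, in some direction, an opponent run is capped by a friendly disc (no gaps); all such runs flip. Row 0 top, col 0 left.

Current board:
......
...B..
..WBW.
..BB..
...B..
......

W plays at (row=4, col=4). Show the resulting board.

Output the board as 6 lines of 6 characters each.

Answer: ......
...B..
..WBW.
..BW..
...BW.
......

Derivation:
Place W at (4,4); scan 8 dirs for brackets.
Dir NW: opp run (3,3) capped by W -> flip
Dir N: first cell '.' (not opp) -> no flip
Dir NE: first cell '.' (not opp) -> no flip
Dir W: opp run (4,3), next='.' -> no flip
Dir E: first cell '.' (not opp) -> no flip
Dir SW: first cell '.' (not opp) -> no flip
Dir S: first cell '.' (not opp) -> no flip
Dir SE: first cell '.' (not opp) -> no flip
All flips: (3,3)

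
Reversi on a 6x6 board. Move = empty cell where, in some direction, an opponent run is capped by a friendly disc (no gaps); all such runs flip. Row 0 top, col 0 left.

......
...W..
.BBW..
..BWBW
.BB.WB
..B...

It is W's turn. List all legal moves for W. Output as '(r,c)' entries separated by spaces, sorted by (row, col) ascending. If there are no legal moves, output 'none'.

Answer: (1,1) (2,0) (2,4) (3,1) (5,0) (5,1) (5,5)

Derivation:
(1,0): no bracket -> illegal
(1,1): flips 1 -> legal
(1,2): no bracket -> illegal
(2,0): flips 2 -> legal
(2,4): flips 1 -> legal
(2,5): no bracket -> illegal
(3,0): no bracket -> illegal
(3,1): flips 2 -> legal
(4,0): no bracket -> illegal
(4,3): no bracket -> illegal
(5,0): flips 2 -> legal
(5,1): flips 1 -> legal
(5,3): no bracket -> illegal
(5,4): no bracket -> illegal
(5,5): flips 1 -> legal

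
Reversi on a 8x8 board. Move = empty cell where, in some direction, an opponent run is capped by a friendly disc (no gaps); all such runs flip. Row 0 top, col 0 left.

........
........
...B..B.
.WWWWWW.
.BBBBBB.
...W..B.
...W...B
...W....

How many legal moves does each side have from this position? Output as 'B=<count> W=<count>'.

Answer: B=8 W=12

Derivation:
-- B to move --
(2,0): flips 1 -> legal
(2,1): flips 2 -> legal
(2,2): flips 2 -> legal
(2,4): flips 3 -> legal
(2,5): flips 2 -> legal
(2,7): flips 1 -> legal
(3,0): no bracket -> illegal
(3,7): no bracket -> illegal
(4,0): no bracket -> illegal
(4,7): no bracket -> illegal
(5,2): no bracket -> illegal
(5,4): no bracket -> illegal
(6,2): flips 1 -> legal
(6,4): flips 1 -> legal
(7,2): no bracket -> illegal
(7,4): no bracket -> illegal
B mobility = 8
-- W to move --
(1,2): flips 1 -> legal
(1,3): flips 1 -> legal
(1,4): flips 1 -> legal
(1,5): no bracket -> illegal
(1,6): flips 1 -> legal
(1,7): flips 1 -> legal
(2,2): no bracket -> illegal
(2,4): no bracket -> illegal
(2,5): no bracket -> illegal
(2,7): no bracket -> illegal
(3,0): no bracket -> illegal
(3,7): no bracket -> illegal
(4,0): no bracket -> illegal
(4,7): no bracket -> illegal
(5,0): flips 1 -> legal
(5,1): flips 2 -> legal
(5,2): flips 2 -> legal
(5,4): flips 3 -> legal
(5,5): flips 2 -> legal
(5,7): flips 1 -> legal
(6,5): no bracket -> illegal
(6,6): flips 2 -> legal
(7,6): no bracket -> illegal
(7,7): no bracket -> illegal
W mobility = 12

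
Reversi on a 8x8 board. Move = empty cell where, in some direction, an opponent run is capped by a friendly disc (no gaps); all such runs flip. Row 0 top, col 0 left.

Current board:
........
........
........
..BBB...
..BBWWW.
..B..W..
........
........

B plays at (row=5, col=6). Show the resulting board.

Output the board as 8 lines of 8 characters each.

Place B at (5,6); scan 8 dirs for brackets.
Dir NW: opp run (4,5) capped by B -> flip
Dir N: opp run (4,6), next='.' -> no flip
Dir NE: first cell '.' (not opp) -> no flip
Dir W: opp run (5,5), next='.' -> no flip
Dir E: first cell '.' (not opp) -> no flip
Dir SW: first cell '.' (not opp) -> no flip
Dir S: first cell '.' (not opp) -> no flip
Dir SE: first cell '.' (not opp) -> no flip
All flips: (4,5)

Answer: ........
........
........
..BBB...
..BBWBW.
..B..WB.
........
........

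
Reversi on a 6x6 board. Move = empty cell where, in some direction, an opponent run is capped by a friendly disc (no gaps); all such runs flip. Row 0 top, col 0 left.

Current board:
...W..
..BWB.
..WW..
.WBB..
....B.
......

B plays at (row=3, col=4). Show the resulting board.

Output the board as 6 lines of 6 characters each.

Place B at (3,4); scan 8 dirs for brackets.
Dir NW: opp run (2,3) capped by B -> flip
Dir N: first cell '.' (not opp) -> no flip
Dir NE: first cell '.' (not opp) -> no flip
Dir W: first cell 'B' (not opp) -> no flip
Dir E: first cell '.' (not opp) -> no flip
Dir SW: first cell '.' (not opp) -> no flip
Dir S: first cell 'B' (not opp) -> no flip
Dir SE: first cell '.' (not opp) -> no flip
All flips: (2,3)

Answer: ...W..
..BWB.
..WB..
.WBBB.
....B.
......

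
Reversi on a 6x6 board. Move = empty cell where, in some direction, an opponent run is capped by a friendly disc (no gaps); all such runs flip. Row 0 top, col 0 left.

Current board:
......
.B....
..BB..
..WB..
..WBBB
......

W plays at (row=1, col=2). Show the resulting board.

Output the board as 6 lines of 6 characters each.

Place W at (1,2); scan 8 dirs for brackets.
Dir NW: first cell '.' (not opp) -> no flip
Dir N: first cell '.' (not opp) -> no flip
Dir NE: first cell '.' (not opp) -> no flip
Dir W: opp run (1,1), next='.' -> no flip
Dir E: first cell '.' (not opp) -> no flip
Dir SW: first cell '.' (not opp) -> no flip
Dir S: opp run (2,2) capped by W -> flip
Dir SE: opp run (2,3), next='.' -> no flip
All flips: (2,2)

Answer: ......
.BW...
..WB..
..WB..
..WBBB
......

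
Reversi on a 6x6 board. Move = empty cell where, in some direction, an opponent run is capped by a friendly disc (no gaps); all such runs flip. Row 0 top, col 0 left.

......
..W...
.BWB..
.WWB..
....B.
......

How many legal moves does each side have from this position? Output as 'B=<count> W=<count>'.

Answer: B=6 W=8

Derivation:
-- B to move --
(0,1): flips 1 -> legal
(0,2): no bracket -> illegal
(0,3): flips 1 -> legal
(1,1): flips 1 -> legal
(1,3): no bracket -> illegal
(2,0): no bracket -> illegal
(3,0): flips 2 -> legal
(4,0): no bracket -> illegal
(4,1): flips 2 -> legal
(4,2): no bracket -> illegal
(4,3): flips 1 -> legal
B mobility = 6
-- W to move --
(1,0): flips 1 -> legal
(1,1): flips 1 -> legal
(1,3): no bracket -> illegal
(1,4): flips 1 -> legal
(2,0): flips 1 -> legal
(2,4): flips 1 -> legal
(3,0): flips 1 -> legal
(3,4): flips 2 -> legal
(3,5): no bracket -> illegal
(4,2): no bracket -> illegal
(4,3): no bracket -> illegal
(4,5): no bracket -> illegal
(5,3): no bracket -> illegal
(5,4): no bracket -> illegal
(5,5): flips 2 -> legal
W mobility = 8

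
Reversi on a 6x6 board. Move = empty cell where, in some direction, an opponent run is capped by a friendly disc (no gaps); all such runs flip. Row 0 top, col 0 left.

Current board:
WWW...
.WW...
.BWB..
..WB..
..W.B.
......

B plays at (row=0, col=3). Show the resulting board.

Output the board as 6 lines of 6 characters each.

Place B at (0,3); scan 8 dirs for brackets.
Dir NW: edge -> no flip
Dir N: edge -> no flip
Dir NE: edge -> no flip
Dir W: opp run (0,2) (0,1) (0,0), next=edge -> no flip
Dir E: first cell '.' (not opp) -> no flip
Dir SW: opp run (1,2) capped by B -> flip
Dir S: first cell '.' (not opp) -> no flip
Dir SE: first cell '.' (not opp) -> no flip
All flips: (1,2)

Answer: WWWB..
.WB...
.BWB..
..WB..
..W.B.
......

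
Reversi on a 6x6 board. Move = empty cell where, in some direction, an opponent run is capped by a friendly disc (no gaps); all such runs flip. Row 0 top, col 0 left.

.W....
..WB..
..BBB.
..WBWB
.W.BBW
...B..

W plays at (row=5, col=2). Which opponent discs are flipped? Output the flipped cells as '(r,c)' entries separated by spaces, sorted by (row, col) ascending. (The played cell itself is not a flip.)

Answer: (4,3)

Derivation:
Dir NW: first cell 'W' (not opp) -> no flip
Dir N: first cell '.' (not opp) -> no flip
Dir NE: opp run (4,3) capped by W -> flip
Dir W: first cell '.' (not opp) -> no flip
Dir E: opp run (5,3), next='.' -> no flip
Dir SW: edge -> no flip
Dir S: edge -> no flip
Dir SE: edge -> no flip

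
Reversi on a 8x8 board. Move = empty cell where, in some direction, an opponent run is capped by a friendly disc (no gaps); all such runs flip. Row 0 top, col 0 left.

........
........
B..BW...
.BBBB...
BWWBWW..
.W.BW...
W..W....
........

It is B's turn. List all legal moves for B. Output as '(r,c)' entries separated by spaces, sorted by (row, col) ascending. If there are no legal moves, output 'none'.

Answer: (1,4) (1,5) (2,5) (3,5) (4,6) (5,0) (5,2) (5,5) (5,6) (6,1) (6,2) (6,4) (6,5) (7,3)

Derivation:
(1,3): no bracket -> illegal
(1,4): flips 1 -> legal
(1,5): flips 1 -> legal
(2,5): flips 1 -> legal
(3,0): no bracket -> illegal
(3,5): flips 1 -> legal
(3,6): no bracket -> illegal
(4,6): flips 2 -> legal
(5,0): flips 1 -> legal
(5,2): flips 1 -> legal
(5,5): flips 2 -> legal
(5,6): flips 1 -> legal
(6,1): flips 2 -> legal
(6,2): flips 1 -> legal
(6,4): flips 2 -> legal
(6,5): flips 1 -> legal
(7,0): no bracket -> illegal
(7,1): no bracket -> illegal
(7,2): no bracket -> illegal
(7,3): flips 1 -> legal
(7,4): no bracket -> illegal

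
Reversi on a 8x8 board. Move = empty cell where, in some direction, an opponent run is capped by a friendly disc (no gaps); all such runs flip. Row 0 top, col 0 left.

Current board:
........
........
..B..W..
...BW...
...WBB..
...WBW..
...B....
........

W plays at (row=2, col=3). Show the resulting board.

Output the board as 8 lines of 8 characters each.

Answer: ........
........
..BW.W..
...WW...
...WBB..
...WBW..
...B....
........

Derivation:
Place W at (2,3); scan 8 dirs for brackets.
Dir NW: first cell '.' (not opp) -> no flip
Dir N: first cell '.' (not opp) -> no flip
Dir NE: first cell '.' (not opp) -> no flip
Dir W: opp run (2,2), next='.' -> no flip
Dir E: first cell '.' (not opp) -> no flip
Dir SW: first cell '.' (not opp) -> no flip
Dir S: opp run (3,3) capped by W -> flip
Dir SE: first cell 'W' (not opp) -> no flip
All flips: (3,3)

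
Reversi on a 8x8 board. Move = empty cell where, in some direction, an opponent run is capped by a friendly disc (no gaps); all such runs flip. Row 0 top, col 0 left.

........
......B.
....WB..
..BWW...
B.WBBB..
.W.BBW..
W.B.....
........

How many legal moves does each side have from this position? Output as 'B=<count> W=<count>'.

Answer: B=10 W=11

Derivation:
-- B to move --
(1,3): no bracket -> illegal
(1,4): flips 2 -> legal
(1,5): no bracket -> illegal
(2,2): flips 1 -> legal
(2,3): flips 3 -> legal
(3,1): flips 1 -> legal
(3,5): flips 2 -> legal
(4,1): flips 1 -> legal
(4,6): no bracket -> illegal
(5,0): no bracket -> illegal
(5,2): flips 1 -> legal
(5,6): flips 1 -> legal
(6,1): no bracket -> illegal
(6,4): no bracket -> illegal
(6,5): flips 1 -> legal
(6,6): flips 1 -> legal
(7,0): no bracket -> illegal
(7,1): no bracket -> illegal
B mobility = 10
-- W to move --
(0,5): no bracket -> illegal
(0,6): no bracket -> illegal
(0,7): flips 2 -> legal
(1,4): no bracket -> illegal
(1,5): no bracket -> illegal
(1,7): no bracket -> illegal
(2,1): no bracket -> illegal
(2,2): flips 1 -> legal
(2,3): no bracket -> illegal
(2,6): flips 1 -> legal
(2,7): no bracket -> illegal
(3,0): no bracket -> illegal
(3,1): flips 1 -> legal
(3,5): flips 1 -> legal
(3,6): no bracket -> illegal
(4,1): no bracket -> illegal
(4,6): flips 3 -> legal
(5,0): no bracket -> illegal
(5,2): flips 3 -> legal
(5,6): flips 1 -> legal
(6,1): no bracket -> illegal
(6,3): flips 2 -> legal
(6,4): flips 3 -> legal
(6,5): no bracket -> illegal
(7,1): no bracket -> illegal
(7,2): no bracket -> illegal
(7,3): flips 1 -> legal
W mobility = 11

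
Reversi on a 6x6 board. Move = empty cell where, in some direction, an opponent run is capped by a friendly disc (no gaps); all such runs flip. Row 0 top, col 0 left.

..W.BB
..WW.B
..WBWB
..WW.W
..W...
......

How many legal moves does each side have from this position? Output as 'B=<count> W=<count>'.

-- B to move --
(0,1): flips 1 -> legal
(0,3): flips 1 -> legal
(1,1): no bracket -> illegal
(1,4): no bracket -> illegal
(2,1): flips 1 -> legal
(3,1): flips 2 -> legal
(3,4): no bracket -> illegal
(4,1): flips 1 -> legal
(4,3): flips 1 -> legal
(4,4): no bracket -> illegal
(4,5): flips 1 -> legal
(5,1): flips 3 -> legal
(5,2): no bracket -> illegal
(5,3): no bracket -> illegal
B mobility = 8
-- W to move --
(0,3): no bracket -> illegal
(1,4): flips 1 -> legal
(3,4): flips 1 -> legal
W mobility = 2

Answer: B=8 W=2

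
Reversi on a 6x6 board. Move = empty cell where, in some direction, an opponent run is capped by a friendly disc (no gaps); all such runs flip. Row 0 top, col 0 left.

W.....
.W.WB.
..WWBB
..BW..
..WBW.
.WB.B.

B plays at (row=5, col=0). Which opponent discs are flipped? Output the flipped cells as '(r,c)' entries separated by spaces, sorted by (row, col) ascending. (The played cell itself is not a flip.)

Answer: (5,1)

Derivation:
Dir NW: edge -> no flip
Dir N: first cell '.' (not opp) -> no flip
Dir NE: first cell '.' (not opp) -> no flip
Dir W: edge -> no flip
Dir E: opp run (5,1) capped by B -> flip
Dir SW: edge -> no flip
Dir S: edge -> no flip
Dir SE: edge -> no flip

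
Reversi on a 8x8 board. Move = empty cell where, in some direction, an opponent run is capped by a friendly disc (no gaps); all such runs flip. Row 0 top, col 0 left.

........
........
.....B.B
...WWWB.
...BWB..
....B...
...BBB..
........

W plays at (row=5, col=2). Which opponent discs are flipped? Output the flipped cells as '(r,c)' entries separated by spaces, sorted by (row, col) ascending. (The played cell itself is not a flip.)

Dir NW: first cell '.' (not opp) -> no flip
Dir N: first cell '.' (not opp) -> no flip
Dir NE: opp run (4,3) capped by W -> flip
Dir W: first cell '.' (not opp) -> no flip
Dir E: first cell '.' (not opp) -> no flip
Dir SW: first cell '.' (not opp) -> no flip
Dir S: first cell '.' (not opp) -> no flip
Dir SE: opp run (6,3), next='.' -> no flip

Answer: (4,3)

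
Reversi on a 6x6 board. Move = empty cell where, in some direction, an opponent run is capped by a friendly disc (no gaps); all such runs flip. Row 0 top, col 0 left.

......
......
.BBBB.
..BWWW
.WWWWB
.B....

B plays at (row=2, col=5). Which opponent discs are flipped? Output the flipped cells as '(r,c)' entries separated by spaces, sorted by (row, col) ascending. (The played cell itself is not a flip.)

Dir NW: first cell '.' (not opp) -> no flip
Dir N: first cell '.' (not opp) -> no flip
Dir NE: edge -> no flip
Dir W: first cell 'B' (not opp) -> no flip
Dir E: edge -> no flip
Dir SW: opp run (3,4) (4,3), next='.' -> no flip
Dir S: opp run (3,5) capped by B -> flip
Dir SE: edge -> no flip

Answer: (3,5)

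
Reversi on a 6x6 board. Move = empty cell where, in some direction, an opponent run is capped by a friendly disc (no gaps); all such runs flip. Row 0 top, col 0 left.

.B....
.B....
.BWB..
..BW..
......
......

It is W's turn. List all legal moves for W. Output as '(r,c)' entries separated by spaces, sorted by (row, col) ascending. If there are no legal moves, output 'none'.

(0,0): flips 1 -> legal
(0,2): no bracket -> illegal
(1,0): no bracket -> illegal
(1,2): no bracket -> illegal
(1,3): flips 1 -> legal
(1,4): no bracket -> illegal
(2,0): flips 1 -> legal
(2,4): flips 1 -> legal
(3,0): no bracket -> illegal
(3,1): flips 1 -> legal
(3,4): no bracket -> illegal
(4,1): no bracket -> illegal
(4,2): flips 1 -> legal
(4,3): no bracket -> illegal

Answer: (0,0) (1,3) (2,0) (2,4) (3,1) (4,2)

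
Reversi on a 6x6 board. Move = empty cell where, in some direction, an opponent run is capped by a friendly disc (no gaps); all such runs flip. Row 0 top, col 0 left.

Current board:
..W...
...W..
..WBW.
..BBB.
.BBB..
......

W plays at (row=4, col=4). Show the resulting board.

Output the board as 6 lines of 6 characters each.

Answer: ..W...
...W..
..WBW.
..BWW.
.BBBW.
......

Derivation:
Place W at (4,4); scan 8 dirs for brackets.
Dir NW: opp run (3,3) capped by W -> flip
Dir N: opp run (3,4) capped by W -> flip
Dir NE: first cell '.' (not opp) -> no flip
Dir W: opp run (4,3) (4,2) (4,1), next='.' -> no flip
Dir E: first cell '.' (not opp) -> no flip
Dir SW: first cell '.' (not opp) -> no flip
Dir S: first cell '.' (not opp) -> no flip
Dir SE: first cell '.' (not opp) -> no flip
All flips: (3,3) (3,4)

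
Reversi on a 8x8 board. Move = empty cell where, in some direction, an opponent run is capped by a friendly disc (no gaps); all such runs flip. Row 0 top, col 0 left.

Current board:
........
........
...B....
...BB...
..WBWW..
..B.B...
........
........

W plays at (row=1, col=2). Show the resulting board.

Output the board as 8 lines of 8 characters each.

Place W at (1,2); scan 8 dirs for brackets.
Dir NW: first cell '.' (not opp) -> no flip
Dir N: first cell '.' (not opp) -> no flip
Dir NE: first cell '.' (not opp) -> no flip
Dir W: first cell '.' (not opp) -> no flip
Dir E: first cell '.' (not opp) -> no flip
Dir SW: first cell '.' (not opp) -> no flip
Dir S: first cell '.' (not opp) -> no flip
Dir SE: opp run (2,3) (3,4) capped by W -> flip
All flips: (2,3) (3,4)

Answer: ........
..W.....
...W....
...BW...
..WBWW..
..B.B...
........
........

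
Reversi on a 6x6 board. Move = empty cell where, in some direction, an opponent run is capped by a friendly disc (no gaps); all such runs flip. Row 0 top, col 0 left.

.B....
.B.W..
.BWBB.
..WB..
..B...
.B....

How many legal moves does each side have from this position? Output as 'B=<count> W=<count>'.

Answer: B=6 W=10

Derivation:
-- B to move --
(0,2): flips 1 -> legal
(0,3): flips 1 -> legal
(0,4): no bracket -> illegal
(1,2): flips 2 -> legal
(1,4): no bracket -> illegal
(3,1): flips 1 -> legal
(4,1): flips 1 -> legal
(4,3): flips 1 -> legal
B mobility = 6
-- W to move --
(0,0): flips 1 -> legal
(0,2): no bracket -> illegal
(1,0): flips 1 -> legal
(1,2): no bracket -> illegal
(1,4): flips 1 -> legal
(1,5): no bracket -> illegal
(2,0): flips 1 -> legal
(2,5): flips 2 -> legal
(3,0): no bracket -> illegal
(3,1): no bracket -> illegal
(3,4): flips 1 -> legal
(3,5): flips 1 -> legal
(4,0): no bracket -> illegal
(4,1): no bracket -> illegal
(4,3): flips 2 -> legal
(4,4): flips 1 -> legal
(5,0): no bracket -> illegal
(5,2): flips 1 -> legal
(5,3): no bracket -> illegal
W mobility = 10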